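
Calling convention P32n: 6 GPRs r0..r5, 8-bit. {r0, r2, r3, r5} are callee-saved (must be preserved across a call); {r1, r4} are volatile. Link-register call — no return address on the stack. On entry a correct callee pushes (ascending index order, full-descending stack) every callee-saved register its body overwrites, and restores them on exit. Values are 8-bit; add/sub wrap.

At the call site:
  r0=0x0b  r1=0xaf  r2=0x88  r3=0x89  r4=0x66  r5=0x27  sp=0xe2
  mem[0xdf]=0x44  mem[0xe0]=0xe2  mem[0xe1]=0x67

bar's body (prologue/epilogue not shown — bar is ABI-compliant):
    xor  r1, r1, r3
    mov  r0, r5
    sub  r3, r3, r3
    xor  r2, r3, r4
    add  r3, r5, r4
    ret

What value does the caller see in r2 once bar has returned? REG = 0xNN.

REG = 0x88

prologue: push r0 → mem[0xe1]=0x0b, sp=0xe1
prologue: push r2 → mem[0xe0]=0x88, sp=0xe0
prologue: push r3 → mem[0xdf]=0x89, sp=0xdf
body[0] xor  r1, r1, r3 → r1=0x26
body[1] mov  r0, r5 → r0=0x27
body[2] sub  r3, r3, r3 → r3=0x00
body[3] xor  r2, r3, r4 → r2=0x66
body[4] add  r3, r5, r4 → r3=0x8d
epilogue: pop r3=0x89, sp=0xe0
epilogue: pop r2=0x88, sp=0xe1
epilogue: pop r0=0x0b, sp=0xe2
r2 is callee-saved → restored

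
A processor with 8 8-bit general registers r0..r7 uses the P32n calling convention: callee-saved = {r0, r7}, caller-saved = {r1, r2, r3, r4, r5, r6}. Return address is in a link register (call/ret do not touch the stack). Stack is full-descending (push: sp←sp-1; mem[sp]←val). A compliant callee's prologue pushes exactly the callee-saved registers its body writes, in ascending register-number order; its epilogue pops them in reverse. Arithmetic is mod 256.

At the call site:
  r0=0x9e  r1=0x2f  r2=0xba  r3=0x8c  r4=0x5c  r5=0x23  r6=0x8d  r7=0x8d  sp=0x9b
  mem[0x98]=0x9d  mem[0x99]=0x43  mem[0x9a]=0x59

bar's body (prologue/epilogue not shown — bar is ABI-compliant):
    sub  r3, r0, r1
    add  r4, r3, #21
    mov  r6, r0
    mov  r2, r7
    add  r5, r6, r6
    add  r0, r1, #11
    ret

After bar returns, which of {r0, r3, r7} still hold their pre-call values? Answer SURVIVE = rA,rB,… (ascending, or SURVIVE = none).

prologue: push r0 → mem[0x9a]=0x9e, sp=0x9a
body[0] sub  r3, r0, r1 → r3=0x6f
body[1] add  r4, r3, #21 → r4=0x84
body[2] mov  r6, r0 → r6=0x9e
body[3] mov  r2, r7 → r2=0x8d
body[4] add  r5, r6, r6 → r5=0x3c
body[5] add  r0, r1, #11 → r0=0x3a
epilogue: pop r0=0x9e, sp=0x9b
r0: callee-saved, written=True
r3: caller-saved, written=True
r7: callee-saved, written=False

SURVIVE = r0,r7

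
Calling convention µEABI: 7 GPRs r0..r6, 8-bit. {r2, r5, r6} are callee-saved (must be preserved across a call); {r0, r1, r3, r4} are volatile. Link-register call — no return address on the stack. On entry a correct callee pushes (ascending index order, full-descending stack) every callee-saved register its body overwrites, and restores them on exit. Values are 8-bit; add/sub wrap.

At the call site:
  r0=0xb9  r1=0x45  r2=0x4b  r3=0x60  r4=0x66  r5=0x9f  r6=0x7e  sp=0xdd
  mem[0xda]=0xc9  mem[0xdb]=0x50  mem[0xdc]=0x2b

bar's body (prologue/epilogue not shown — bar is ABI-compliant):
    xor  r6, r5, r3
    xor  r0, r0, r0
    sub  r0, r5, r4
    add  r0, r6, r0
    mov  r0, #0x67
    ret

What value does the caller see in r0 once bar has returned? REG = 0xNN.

prologue: push r6 -> mem[0xdc]=0x7e, sp=0xdc
body[0] xor  r6, r5, r3 -> r6=0xff
body[1] xor  r0, r0, r0 -> r0=0x00
body[2] sub  r0, r5, r4 -> r0=0x39
body[3] add  r0, r6, r0 -> r0=0x38
body[4] mov  r0, #0x67 -> r0=0x67
epilogue: pop r6=0x7e, sp=0xdd
r0 is caller-saved -> body value

REG = 0x67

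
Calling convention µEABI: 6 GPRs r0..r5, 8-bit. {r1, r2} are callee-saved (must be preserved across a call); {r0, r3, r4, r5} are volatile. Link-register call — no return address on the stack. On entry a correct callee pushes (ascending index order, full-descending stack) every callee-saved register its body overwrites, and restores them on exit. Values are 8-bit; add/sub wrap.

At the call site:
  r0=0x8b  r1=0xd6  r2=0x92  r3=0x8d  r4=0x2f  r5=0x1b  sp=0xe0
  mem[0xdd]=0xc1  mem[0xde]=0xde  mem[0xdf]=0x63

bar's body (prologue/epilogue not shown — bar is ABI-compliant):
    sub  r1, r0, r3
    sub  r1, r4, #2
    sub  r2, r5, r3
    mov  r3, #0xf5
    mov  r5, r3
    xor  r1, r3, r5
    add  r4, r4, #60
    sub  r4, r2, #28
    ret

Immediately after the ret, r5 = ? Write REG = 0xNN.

prologue: push r1 -> mem[0xdf]=0xd6, sp=0xdf
prologue: push r2 -> mem[0xde]=0x92, sp=0xde
body[0] sub  r1, r0, r3 -> r1=0xfe
body[1] sub  r1, r4, #2 -> r1=0x2d
body[2] sub  r2, r5, r3 -> r2=0x8e
body[3] mov  r3, #0xf5 -> r3=0xf5
body[4] mov  r5, r3 -> r5=0xf5
body[5] xor  r1, r3, r5 -> r1=0x00
body[6] add  r4, r4, #60 -> r4=0x6b
body[7] sub  r4, r2, #28 -> r4=0x72
epilogue: pop r2=0x92, sp=0xdf
epilogue: pop r1=0xd6, sp=0xe0
r5 is caller-saved -> body value

REG = 0xf5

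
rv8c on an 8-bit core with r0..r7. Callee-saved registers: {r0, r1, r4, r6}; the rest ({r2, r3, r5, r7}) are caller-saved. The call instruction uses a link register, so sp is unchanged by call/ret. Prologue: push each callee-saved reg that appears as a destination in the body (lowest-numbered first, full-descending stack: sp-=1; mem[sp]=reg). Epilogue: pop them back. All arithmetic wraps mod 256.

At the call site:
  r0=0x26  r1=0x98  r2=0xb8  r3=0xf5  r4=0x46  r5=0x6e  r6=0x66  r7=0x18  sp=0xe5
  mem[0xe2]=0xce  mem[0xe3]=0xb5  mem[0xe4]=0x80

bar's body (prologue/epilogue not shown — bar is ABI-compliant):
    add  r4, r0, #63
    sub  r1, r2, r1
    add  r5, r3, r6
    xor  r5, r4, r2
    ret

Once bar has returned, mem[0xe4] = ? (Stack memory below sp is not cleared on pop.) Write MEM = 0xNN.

MEM = 0x98

prologue: push r1 → mem[0xe4]=0x98, sp=0xe4
prologue: push r4 → mem[0xe3]=0x46, sp=0xe3
body[0] add  r4, r0, #63 → r4=0x65
body[1] sub  r1, r2, r1 → r1=0x20
body[2] add  r5, r3, r6 → r5=0x5b
body[3] xor  r5, r4, r2 → r5=0xdd
epilogue: pop r4=0x46, sp=0xe4
epilogue: pop r1=0x98, sp=0xe5
prologue pushed ['r1', 'r4'] at ['0xe4', '0xe3']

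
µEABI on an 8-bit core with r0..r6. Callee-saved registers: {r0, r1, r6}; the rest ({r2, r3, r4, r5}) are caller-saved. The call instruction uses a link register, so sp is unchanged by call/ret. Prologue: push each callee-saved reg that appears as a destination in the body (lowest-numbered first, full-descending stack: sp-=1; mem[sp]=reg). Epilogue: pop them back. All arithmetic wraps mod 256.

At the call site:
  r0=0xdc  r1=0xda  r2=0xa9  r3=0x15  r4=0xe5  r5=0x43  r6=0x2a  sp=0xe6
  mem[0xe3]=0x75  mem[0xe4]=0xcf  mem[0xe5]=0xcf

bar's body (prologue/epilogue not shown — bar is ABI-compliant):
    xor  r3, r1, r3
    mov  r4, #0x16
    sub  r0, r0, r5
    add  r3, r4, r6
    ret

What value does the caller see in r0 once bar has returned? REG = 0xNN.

REG = 0xdc

prologue: push r0 → mem[0xe5]=0xdc, sp=0xe5
body[0] xor  r3, r1, r3 → r3=0xcf
body[1] mov  r4, #0x16 → r4=0x16
body[2] sub  r0, r0, r5 → r0=0x99
body[3] add  r3, r4, r6 → r3=0x40
epilogue: pop r0=0xdc, sp=0xe6
r0 is callee-saved → restored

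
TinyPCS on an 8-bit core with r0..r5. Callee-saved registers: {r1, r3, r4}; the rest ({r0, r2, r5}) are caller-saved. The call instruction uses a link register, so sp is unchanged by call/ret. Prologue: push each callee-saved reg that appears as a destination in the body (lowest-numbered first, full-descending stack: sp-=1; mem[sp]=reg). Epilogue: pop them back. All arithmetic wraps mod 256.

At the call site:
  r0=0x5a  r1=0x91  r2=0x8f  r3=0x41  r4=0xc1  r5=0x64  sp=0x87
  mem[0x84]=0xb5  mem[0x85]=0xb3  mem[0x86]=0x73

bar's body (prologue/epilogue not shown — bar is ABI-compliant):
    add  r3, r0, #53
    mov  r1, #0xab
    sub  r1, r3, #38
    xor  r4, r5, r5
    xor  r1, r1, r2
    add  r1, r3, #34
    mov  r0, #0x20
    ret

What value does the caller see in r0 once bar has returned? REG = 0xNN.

REG = 0x20

prologue: push r1 -> mem[0x86]=0x91, sp=0x86
prologue: push r3 -> mem[0x85]=0x41, sp=0x85
prologue: push r4 -> mem[0x84]=0xc1, sp=0x84
body[0] add  r3, r0, #53 -> r3=0x8f
body[1] mov  r1, #0xab -> r1=0xab
body[2] sub  r1, r3, #38 -> r1=0x69
body[3] xor  r4, r5, r5 -> r4=0x00
body[4] xor  r1, r1, r2 -> r1=0xe6
body[5] add  r1, r3, #34 -> r1=0xb1
body[6] mov  r0, #0x20 -> r0=0x20
epilogue: pop r4=0xc1, sp=0x85
epilogue: pop r3=0x41, sp=0x86
epilogue: pop r1=0x91, sp=0x87
r0 is caller-saved -> body value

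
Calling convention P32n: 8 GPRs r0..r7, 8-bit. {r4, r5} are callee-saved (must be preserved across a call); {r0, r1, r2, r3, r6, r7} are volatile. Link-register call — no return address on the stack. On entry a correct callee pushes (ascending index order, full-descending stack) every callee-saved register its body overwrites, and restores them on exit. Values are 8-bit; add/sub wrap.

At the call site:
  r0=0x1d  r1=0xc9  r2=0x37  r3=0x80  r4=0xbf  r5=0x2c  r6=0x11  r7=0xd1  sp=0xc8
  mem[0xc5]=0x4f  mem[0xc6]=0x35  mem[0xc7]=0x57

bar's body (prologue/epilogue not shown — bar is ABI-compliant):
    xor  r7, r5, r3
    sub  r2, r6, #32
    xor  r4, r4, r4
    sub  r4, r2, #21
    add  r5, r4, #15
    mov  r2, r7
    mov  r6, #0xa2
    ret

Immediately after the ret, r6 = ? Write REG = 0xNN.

prologue: push r4 -> mem[0xc7]=0xbf, sp=0xc7
prologue: push r5 -> mem[0xc6]=0x2c, sp=0xc6
body[0] xor  r7, r5, r3 -> r7=0xac
body[1] sub  r2, r6, #32 -> r2=0xf1
body[2] xor  r4, r4, r4 -> r4=0x00
body[3] sub  r4, r2, #21 -> r4=0xdc
body[4] add  r5, r4, #15 -> r5=0xeb
body[5] mov  r2, r7 -> r2=0xac
body[6] mov  r6, #0xa2 -> r6=0xa2
epilogue: pop r5=0x2c, sp=0xc7
epilogue: pop r4=0xbf, sp=0xc8
r6 is caller-saved -> body value

REG = 0xa2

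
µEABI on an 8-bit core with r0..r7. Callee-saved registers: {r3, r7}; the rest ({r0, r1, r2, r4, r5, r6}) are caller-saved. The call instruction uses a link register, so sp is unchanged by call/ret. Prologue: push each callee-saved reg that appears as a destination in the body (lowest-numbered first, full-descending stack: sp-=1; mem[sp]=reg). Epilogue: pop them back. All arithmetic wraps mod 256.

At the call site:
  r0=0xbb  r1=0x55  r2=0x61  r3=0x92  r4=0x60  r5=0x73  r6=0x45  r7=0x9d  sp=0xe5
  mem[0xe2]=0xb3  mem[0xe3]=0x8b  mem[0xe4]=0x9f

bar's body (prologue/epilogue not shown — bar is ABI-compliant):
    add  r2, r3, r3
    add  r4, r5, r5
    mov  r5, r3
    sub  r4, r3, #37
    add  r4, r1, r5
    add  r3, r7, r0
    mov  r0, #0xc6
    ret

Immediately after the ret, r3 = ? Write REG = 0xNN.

prologue: push r3 -> mem[0xe4]=0x92, sp=0xe4
body[0] add  r2, r3, r3 -> r2=0x24
body[1] add  r4, r5, r5 -> r4=0xe6
body[2] mov  r5, r3 -> r5=0x92
body[3] sub  r4, r3, #37 -> r4=0x6d
body[4] add  r4, r1, r5 -> r4=0xe7
body[5] add  r3, r7, r0 -> r3=0x58
body[6] mov  r0, #0xc6 -> r0=0xc6
epilogue: pop r3=0x92, sp=0xe5
r3 is callee-saved -> restored

REG = 0x92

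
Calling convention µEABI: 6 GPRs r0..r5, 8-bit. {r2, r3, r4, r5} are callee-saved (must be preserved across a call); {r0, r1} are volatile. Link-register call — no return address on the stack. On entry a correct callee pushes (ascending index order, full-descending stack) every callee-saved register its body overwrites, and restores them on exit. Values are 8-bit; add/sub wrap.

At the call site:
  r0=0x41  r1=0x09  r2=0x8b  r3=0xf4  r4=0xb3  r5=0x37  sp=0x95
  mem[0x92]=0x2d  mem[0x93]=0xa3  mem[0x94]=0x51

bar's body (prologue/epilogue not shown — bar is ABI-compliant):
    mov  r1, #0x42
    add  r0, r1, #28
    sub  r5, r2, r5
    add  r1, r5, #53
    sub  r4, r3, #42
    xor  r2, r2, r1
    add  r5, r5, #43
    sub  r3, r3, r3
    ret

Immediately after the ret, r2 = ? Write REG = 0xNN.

prologue: push r2 → mem[0x94]=0x8b, sp=0x94
prologue: push r3 → mem[0x93]=0xf4, sp=0x93
prologue: push r4 → mem[0x92]=0xb3, sp=0x92
prologue: push r5 → mem[0x91]=0x37, sp=0x91
body[0] mov  r1, #0x42 → r1=0x42
body[1] add  r0, r1, #28 → r0=0x5e
body[2] sub  r5, r2, r5 → r5=0x54
body[3] add  r1, r5, #53 → r1=0x89
body[4] sub  r4, r3, #42 → r4=0xca
body[5] xor  r2, r2, r1 → r2=0x02
body[6] add  r5, r5, #43 → r5=0x7f
body[7] sub  r3, r3, r3 → r3=0x00
epilogue: pop r5=0x37, sp=0x92
epilogue: pop r4=0xb3, sp=0x93
epilogue: pop r3=0xf4, sp=0x94
epilogue: pop r2=0x8b, sp=0x95
r2 is callee-saved → restored

REG = 0x8b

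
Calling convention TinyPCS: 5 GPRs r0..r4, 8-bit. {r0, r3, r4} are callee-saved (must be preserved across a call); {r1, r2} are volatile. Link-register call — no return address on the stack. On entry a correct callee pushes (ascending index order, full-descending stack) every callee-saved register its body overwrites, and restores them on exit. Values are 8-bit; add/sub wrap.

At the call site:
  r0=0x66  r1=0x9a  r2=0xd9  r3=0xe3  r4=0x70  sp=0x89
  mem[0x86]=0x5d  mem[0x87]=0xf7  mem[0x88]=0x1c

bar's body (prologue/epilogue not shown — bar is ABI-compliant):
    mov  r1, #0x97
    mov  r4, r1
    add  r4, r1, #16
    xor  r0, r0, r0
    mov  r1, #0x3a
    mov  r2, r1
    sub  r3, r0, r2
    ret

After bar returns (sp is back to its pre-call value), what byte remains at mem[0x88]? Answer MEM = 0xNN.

MEM = 0x66

prologue: push r0 -> mem[0x88]=0x66, sp=0x88
prologue: push r3 -> mem[0x87]=0xe3, sp=0x87
prologue: push r4 -> mem[0x86]=0x70, sp=0x86
body[0] mov  r1, #0x97 -> r1=0x97
body[1] mov  r4, r1 -> r4=0x97
body[2] add  r4, r1, #16 -> r4=0xa7
body[3] xor  r0, r0, r0 -> r0=0x00
body[4] mov  r1, #0x3a -> r1=0x3a
body[5] mov  r2, r1 -> r2=0x3a
body[6] sub  r3, r0, r2 -> r3=0xc6
epilogue: pop r4=0x70, sp=0x87
epilogue: pop r3=0xe3, sp=0x88
epilogue: pop r0=0x66, sp=0x89
prologue pushed ['r0', 'r3', 'r4'] at ['0x88', '0x87', '0x86']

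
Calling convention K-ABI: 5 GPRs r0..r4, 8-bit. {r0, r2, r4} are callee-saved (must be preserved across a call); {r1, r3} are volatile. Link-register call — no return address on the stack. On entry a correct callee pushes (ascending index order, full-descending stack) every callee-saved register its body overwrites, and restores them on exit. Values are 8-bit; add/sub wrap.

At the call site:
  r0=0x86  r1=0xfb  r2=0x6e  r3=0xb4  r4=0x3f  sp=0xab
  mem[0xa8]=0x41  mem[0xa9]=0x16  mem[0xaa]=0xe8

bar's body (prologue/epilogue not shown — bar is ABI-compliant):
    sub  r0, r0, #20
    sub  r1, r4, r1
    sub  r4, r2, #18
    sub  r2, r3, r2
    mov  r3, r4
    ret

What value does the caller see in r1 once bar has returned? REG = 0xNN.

prologue: push r0 → mem[0xaa]=0x86, sp=0xaa
prologue: push r2 → mem[0xa9]=0x6e, sp=0xa9
prologue: push r4 → mem[0xa8]=0x3f, sp=0xa8
body[0] sub  r0, r0, #20 → r0=0x72
body[1] sub  r1, r4, r1 → r1=0x44
body[2] sub  r4, r2, #18 → r4=0x5c
body[3] sub  r2, r3, r2 → r2=0x46
body[4] mov  r3, r4 → r3=0x5c
epilogue: pop r4=0x3f, sp=0xa9
epilogue: pop r2=0x6e, sp=0xaa
epilogue: pop r0=0x86, sp=0xab
r1 is caller-saved → body value

REG = 0x44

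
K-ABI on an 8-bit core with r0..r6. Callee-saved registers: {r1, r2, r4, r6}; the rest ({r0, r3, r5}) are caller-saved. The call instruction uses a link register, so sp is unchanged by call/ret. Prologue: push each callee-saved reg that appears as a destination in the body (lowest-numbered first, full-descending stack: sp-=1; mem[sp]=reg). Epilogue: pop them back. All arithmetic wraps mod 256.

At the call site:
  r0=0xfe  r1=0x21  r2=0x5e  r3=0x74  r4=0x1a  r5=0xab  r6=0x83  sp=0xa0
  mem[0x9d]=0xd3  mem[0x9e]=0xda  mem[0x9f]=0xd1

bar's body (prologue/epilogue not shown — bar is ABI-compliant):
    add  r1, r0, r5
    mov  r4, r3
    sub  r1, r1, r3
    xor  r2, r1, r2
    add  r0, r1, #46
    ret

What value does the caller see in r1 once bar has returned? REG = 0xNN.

REG = 0x21

prologue: push r1 -> mem[0x9f]=0x21, sp=0x9f
prologue: push r2 -> mem[0x9e]=0x5e, sp=0x9e
prologue: push r4 -> mem[0x9d]=0x1a, sp=0x9d
body[0] add  r1, r0, r5 -> r1=0xa9
body[1] mov  r4, r3 -> r4=0x74
body[2] sub  r1, r1, r3 -> r1=0x35
body[3] xor  r2, r1, r2 -> r2=0x6b
body[4] add  r0, r1, #46 -> r0=0x63
epilogue: pop r4=0x1a, sp=0x9e
epilogue: pop r2=0x5e, sp=0x9f
epilogue: pop r1=0x21, sp=0xa0
r1 is callee-saved -> restored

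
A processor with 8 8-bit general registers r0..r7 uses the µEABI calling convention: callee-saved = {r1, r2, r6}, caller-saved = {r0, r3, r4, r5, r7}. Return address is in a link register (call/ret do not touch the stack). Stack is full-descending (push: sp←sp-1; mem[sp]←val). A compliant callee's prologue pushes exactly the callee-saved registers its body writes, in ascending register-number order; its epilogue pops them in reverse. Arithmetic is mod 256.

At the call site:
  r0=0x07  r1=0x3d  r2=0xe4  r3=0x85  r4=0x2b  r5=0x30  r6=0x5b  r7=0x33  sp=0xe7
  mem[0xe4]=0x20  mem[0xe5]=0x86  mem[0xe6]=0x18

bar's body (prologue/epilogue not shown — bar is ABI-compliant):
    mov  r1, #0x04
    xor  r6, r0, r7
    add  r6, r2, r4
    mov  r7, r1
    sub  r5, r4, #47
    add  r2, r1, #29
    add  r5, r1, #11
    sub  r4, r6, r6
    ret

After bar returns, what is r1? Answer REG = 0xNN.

REG = 0x3d

prologue: push r1 → mem[0xe6]=0x3d, sp=0xe6
prologue: push r2 → mem[0xe5]=0xe4, sp=0xe5
prologue: push r6 → mem[0xe4]=0x5b, sp=0xe4
body[0] mov  r1, #0x04 → r1=0x04
body[1] xor  r6, r0, r7 → r6=0x34
body[2] add  r6, r2, r4 → r6=0x0f
body[3] mov  r7, r1 → r7=0x04
body[4] sub  r5, r4, #47 → r5=0xfc
body[5] add  r2, r1, #29 → r2=0x21
body[6] add  r5, r1, #11 → r5=0x0f
body[7] sub  r4, r6, r6 → r4=0x00
epilogue: pop r6=0x5b, sp=0xe5
epilogue: pop r2=0xe4, sp=0xe6
epilogue: pop r1=0x3d, sp=0xe7
r1 is callee-saved → restored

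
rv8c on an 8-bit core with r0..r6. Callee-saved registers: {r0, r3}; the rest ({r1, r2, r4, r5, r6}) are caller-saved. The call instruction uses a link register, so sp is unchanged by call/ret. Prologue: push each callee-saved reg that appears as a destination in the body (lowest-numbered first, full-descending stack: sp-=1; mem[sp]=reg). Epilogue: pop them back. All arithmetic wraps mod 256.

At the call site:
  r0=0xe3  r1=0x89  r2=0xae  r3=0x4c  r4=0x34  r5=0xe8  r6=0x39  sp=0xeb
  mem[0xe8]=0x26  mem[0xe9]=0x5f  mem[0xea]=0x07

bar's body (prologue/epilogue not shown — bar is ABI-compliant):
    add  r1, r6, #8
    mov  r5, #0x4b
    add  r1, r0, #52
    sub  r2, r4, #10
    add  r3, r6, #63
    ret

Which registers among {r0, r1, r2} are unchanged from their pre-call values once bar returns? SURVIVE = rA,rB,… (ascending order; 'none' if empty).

SURVIVE = r0

prologue: push r3 -> mem[0xea]=0x4c, sp=0xea
body[0] add  r1, r6, #8 -> r1=0x41
body[1] mov  r5, #0x4b -> r5=0x4b
body[2] add  r1, r0, #52 -> r1=0x17
body[3] sub  r2, r4, #10 -> r2=0x2a
body[4] add  r3, r6, #63 -> r3=0x78
epilogue: pop r3=0x4c, sp=0xeb
r0: callee-saved, written=False
r1: caller-saved, written=True
r2: caller-saved, written=True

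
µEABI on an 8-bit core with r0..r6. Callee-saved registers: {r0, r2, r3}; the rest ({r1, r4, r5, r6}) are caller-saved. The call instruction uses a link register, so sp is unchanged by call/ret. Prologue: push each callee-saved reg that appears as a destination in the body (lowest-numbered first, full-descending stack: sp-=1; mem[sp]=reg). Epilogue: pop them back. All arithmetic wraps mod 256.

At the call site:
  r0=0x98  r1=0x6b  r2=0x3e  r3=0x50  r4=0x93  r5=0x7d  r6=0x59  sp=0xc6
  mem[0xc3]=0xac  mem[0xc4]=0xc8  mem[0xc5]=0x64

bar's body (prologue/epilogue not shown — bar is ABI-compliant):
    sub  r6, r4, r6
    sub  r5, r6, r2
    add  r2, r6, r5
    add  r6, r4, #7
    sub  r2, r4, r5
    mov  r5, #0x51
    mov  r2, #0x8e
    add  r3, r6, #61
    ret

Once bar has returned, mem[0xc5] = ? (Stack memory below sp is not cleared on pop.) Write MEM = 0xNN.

prologue: push r2 -> mem[0xc5]=0x3e, sp=0xc5
prologue: push r3 -> mem[0xc4]=0x50, sp=0xc4
body[0] sub  r6, r4, r6 -> r6=0x3a
body[1] sub  r5, r6, r2 -> r5=0xfc
body[2] add  r2, r6, r5 -> r2=0x36
body[3] add  r6, r4, #7 -> r6=0x9a
body[4] sub  r2, r4, r5 -> r2=0x97
body[5] mov  r5, #0x51 -> r5=0x51
body[6] mov  r2, #0x8e -> r2=0x8e
body[7] add  r3, r6, #61 -> r3=0xd7
epilogue: pop r3=0x50, sp=0xc5
epilogue: pop r2=0x3e, sp=0xc6
prologue pushed ['r2', 'r3'] at ['0xc5', '0xc4']

MEM = 0x3e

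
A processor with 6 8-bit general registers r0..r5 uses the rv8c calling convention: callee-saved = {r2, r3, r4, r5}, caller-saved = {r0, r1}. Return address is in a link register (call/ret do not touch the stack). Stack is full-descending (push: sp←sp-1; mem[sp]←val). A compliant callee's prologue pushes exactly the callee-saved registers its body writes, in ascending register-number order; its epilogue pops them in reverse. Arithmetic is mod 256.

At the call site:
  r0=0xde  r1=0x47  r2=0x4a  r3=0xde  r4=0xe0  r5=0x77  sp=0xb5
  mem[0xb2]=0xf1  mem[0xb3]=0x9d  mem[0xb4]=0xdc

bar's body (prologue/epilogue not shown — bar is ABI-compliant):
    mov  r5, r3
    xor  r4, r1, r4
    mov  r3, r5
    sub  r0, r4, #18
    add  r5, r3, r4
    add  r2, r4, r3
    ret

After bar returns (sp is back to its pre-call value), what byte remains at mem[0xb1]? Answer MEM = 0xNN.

MEM = 0x77

prologue: push r2 → mem[0xb4]=0x4a, sp=0xb4
prologue: push r3 → mem[0xb3]=0xde, sp=0xb3
prologue: push r4 → mem[0xb2]=0xe0, sp=0xb2
prologue: push r5 → mem[0xb1]=0x77, sp=0xb1
body[0] mov  r5, r3 → r5=0xde
body[1] xor  r4, r1, r4 → r4=0xa7
body[2] mov  r3, r5 → r3=0xde
body[3] sub  r0, r4, #18 → r0=0x95
body[4] add  r5, r3, r4 → r5=0x85
body[5] add  r2, r4, r3 → r2=0x85
epilogue: pop r5=0x77, sp=0xb2
epilogue: pop r4=0xe0, sp=0xb3
epilogue: pop r3=0xde, sp=0xb4
epilogue: pop r2=0x4a, sp=0xb5
prologue pushed ['r2', 'r3', 'r4', 'r5'] at ['0xb4', '0xb3', '0xb2', '0xb1']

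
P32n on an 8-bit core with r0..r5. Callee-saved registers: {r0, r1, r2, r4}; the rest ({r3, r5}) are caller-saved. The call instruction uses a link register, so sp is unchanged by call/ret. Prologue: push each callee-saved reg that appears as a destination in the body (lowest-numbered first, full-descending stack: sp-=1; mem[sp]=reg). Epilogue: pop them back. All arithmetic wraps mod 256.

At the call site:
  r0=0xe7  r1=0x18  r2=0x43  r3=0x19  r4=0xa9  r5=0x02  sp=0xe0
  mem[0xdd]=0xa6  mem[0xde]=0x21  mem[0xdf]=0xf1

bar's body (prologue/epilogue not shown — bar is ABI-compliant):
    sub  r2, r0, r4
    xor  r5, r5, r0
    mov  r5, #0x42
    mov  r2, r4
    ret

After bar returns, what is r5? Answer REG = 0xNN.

REG = 0x42

prologue: push r2 -> mem[0xdf]=0x43, sp=0xdf
body[0] sub  r2, r0, r4 -> r2=0x3e
body[1] xor  r5, r5, r0 -> r5=0xe5
body[2] mov  r5, #0x42 -> r5=0x42
body[3] mov  r2, r4 -> r2=0xa9
epilogue: pop r2=0x43, sp=0xe0
r5 is caller-saved -> body value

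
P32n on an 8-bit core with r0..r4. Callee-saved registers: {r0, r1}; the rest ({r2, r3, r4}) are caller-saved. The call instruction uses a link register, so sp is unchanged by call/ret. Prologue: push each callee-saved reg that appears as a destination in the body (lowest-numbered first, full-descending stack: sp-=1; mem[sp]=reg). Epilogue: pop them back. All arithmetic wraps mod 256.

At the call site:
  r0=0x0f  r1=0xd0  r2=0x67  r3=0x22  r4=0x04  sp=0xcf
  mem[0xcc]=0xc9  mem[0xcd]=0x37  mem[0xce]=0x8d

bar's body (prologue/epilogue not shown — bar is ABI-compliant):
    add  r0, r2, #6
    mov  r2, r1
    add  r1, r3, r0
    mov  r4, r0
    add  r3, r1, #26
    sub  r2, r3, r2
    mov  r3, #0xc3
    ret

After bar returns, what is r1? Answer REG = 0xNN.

REG = 0xd0

prologue: push r0 -> mem[0xce]=0x0f, sp=0xce
prologue: push r1 -> mem[0xcd]=0xd0, sp=0xcd
body[0] add  r0, r2, #6 -> r0=0x6d
body[1] mov  r2, r1 -> r2=0xd0
body[2] add  r1, r3, r0 -> r1=0x8f
body[3] mov  r4, r0 -> r4=0x6d
body[4] add  r3, r1, #26 -> r3=0xa9
body[5] sub  r2, r3, r2 -> r2=0xd9
body[6] mov  r3, #0xc3 -> r3=0xc3
epilogue: pop r1=0xd0, sp=0xce
epilogue: pop r0=0x0f, sp=0xcf
r1 is callee-saved -> restored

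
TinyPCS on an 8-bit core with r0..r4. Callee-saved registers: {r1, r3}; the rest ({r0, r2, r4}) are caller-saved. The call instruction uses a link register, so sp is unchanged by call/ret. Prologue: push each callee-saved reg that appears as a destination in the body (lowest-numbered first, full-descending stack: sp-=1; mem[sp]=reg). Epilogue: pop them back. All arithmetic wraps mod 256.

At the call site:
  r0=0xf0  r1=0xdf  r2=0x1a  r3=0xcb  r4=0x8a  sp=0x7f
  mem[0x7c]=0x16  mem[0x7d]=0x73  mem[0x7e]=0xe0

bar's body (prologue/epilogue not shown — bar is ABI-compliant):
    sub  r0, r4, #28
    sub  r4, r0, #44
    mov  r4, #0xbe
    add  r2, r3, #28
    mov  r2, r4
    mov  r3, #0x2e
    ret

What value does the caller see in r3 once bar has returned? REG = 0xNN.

prologue: push r3 -> mem[0x7e]=0xcb, sp=0x7e
body[0] sub  r0, r4, #28 -> r0=0x6e
body[1] sub  r4, r0, #44 -> r4=0x42
body[2] mov  r4, #0xbe -> r4=0xbe
body[3] add  r2, r3, #28 -> r2=0xe7
body[4] mov  r2, r4 -> r2=0xbe
body[5] mov  r3, #0x2e -> r3=0x2e
epilogue: pop r3=0xcb, sp=0x7f
r3 is callee-saved -> restored

REG = 0xcb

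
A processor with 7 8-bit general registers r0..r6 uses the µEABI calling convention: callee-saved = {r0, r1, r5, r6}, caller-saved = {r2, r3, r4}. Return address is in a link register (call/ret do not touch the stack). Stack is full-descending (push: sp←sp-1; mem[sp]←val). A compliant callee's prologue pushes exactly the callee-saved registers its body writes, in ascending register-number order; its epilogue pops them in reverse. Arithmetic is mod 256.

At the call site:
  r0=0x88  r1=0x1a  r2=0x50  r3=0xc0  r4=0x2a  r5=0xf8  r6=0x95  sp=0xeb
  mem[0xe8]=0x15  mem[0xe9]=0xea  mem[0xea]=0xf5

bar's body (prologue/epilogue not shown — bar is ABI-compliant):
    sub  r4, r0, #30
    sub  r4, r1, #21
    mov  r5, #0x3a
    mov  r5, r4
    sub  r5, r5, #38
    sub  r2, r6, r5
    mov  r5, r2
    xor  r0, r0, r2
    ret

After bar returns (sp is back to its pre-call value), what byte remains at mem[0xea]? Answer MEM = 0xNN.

MEM = 0x88

prologue: push r0 → mem[0xea]=0x88, sp=0xea
prologue: push r5 → mem[0xe9]=0xf8, sp=0xe9
body[0] sub  r4, r0, #30 → r4=0x6a
body[1] sub  r4, r1, #21 → r4=0x05
body[2] mov  r5, #0x3a → r5=0x3a
body[3] mov  r5, r4 → r5=0x05
body[4] sub  r5, r5, #38 → r5=0xdf
body[5] sub  r2, r6, r5 → r2=0xb6
body[6] mov  r5, r2 → r5=0xb6
body[7] xor  r0, r0, r2 → r0=0x3e
epilogue: pop r5=0xf8, sp=0xea
epilogue: pop r0=0x88, sp=0xeb
prologue pushed ['r0', 'r5'] at ['0xea', '0xe9']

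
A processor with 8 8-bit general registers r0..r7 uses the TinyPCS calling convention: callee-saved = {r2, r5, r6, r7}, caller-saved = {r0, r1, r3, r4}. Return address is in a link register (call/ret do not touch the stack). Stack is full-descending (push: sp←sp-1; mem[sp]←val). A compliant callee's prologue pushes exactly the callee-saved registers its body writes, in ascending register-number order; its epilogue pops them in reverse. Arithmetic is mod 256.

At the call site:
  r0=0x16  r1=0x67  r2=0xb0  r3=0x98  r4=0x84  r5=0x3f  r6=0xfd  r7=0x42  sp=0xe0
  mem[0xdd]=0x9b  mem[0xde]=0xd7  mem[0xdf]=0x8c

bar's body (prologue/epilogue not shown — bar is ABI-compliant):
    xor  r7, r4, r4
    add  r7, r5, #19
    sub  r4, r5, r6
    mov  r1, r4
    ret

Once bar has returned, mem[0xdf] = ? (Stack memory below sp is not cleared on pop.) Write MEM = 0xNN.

MEM = 0x42

prologue: push r7 → mem[0xdf]=0x42, sp=0xdf
body[0] xor  r7, r4, r4 → r7=0x00
body[1] add  r7, r5, #19 → r7=0x52
body[2] sub  r4, r5, r6 → r4=0x42
body[3] mov  r1, r4 → r1=0x42
epilogue: pop r7=0x42, sp=0xe0
prologue pushed ['r7'] at ['0xdf']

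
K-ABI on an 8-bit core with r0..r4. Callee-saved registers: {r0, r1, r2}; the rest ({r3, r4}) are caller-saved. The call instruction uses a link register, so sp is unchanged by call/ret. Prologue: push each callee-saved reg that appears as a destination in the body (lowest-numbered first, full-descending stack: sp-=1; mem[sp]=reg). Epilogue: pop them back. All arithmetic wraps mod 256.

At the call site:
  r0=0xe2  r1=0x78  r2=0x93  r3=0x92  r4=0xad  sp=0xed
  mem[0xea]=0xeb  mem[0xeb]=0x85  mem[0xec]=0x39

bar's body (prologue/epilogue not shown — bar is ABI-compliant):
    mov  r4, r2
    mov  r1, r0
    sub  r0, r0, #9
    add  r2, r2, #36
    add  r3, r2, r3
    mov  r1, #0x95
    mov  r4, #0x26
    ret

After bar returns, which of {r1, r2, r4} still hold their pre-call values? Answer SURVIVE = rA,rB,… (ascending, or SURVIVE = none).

SURVIVE = r1,r2

prologue: push r0 -> mem[0xec]=0xe2, sp=0xec
prologue: push r1 -> mem[0xeb]=0x78, sp=0xeb
prologue: push r2 -> mem[0xea]=0x93, sp=0xea
body[0] mov  r4, r2 -> r4=0x93
body[1] mov  r1, r0 -> r1=0xe2
body[2] sub  r0, r0, #9 -> r0=0xd9
body[3] add  r2, r2, #36 -> r2=0xb7
body[4] add  r3, r2, r3 -> r3=0x49
body[5] mov  r1, #0x95 -> r1=0x95
body[6] mov  r4, #0x26 -> r4=0x26
epilogue: pop r2=0x93, sp=0xeb
epilogue: pop r1=0x78, sp=0xec
epilogue: pop r0=0xe2, sp=0xed
r1: callee-saved, written=True
r2: callee-saved, written=True
r4: caller-saved, written=True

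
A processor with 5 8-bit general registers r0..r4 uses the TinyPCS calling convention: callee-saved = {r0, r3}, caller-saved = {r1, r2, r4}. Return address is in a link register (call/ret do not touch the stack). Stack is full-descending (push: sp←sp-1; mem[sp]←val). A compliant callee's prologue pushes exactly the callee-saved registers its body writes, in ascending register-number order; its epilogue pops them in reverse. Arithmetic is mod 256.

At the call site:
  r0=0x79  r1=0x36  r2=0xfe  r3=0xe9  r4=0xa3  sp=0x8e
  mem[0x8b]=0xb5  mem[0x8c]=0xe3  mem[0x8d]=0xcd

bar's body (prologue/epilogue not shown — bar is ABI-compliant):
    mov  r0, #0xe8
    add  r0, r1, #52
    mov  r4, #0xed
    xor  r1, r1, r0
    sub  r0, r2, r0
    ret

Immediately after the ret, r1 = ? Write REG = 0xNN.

prologue: push r0 → mem[0x8d]=0x79, sp=0x8d
body[0] mov  r0, #0xe8 → r0=0xe8
body[1] add  r0, r1, #52 → r0=0x6a
body[2] mov  r4, #0xed → r4=0xed
body[3] xor  r1, r1, r0 → r1=0x5c
body[4] sub  r0, r2, r0 → r0=0x94
epilogue: pop r0=0x79, sp=0x8e
r1 is caller-saved → body value

REG = 0x5c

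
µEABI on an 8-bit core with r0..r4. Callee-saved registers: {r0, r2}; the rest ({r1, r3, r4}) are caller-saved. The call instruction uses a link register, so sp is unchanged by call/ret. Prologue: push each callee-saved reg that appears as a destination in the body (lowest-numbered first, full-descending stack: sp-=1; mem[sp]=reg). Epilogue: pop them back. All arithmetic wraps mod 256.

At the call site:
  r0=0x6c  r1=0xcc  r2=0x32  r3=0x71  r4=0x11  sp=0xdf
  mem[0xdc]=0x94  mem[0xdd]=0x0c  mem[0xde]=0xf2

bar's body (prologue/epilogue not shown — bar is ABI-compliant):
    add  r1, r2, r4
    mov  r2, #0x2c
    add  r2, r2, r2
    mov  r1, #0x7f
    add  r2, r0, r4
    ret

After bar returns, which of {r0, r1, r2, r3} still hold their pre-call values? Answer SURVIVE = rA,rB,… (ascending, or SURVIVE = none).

SURVIVE = r0,r2,r3

prologue: push r2 → mem[0xde]=0x32, sp=0xde
body[0] add  r1, r2, r4 → r1=0x43
body[1] mov  r2, #0x2c → r2=0x2c
body[2] add  r2, r2, r2 → r2=0x58
body[3] mov  r1, #0x7f → r1=0x7f
body[4] add  r2, r0, r4 → r2=0x7d
epilogue: pop r2=0x32, sp=0xdf
r0: callee-saved, written=False
r1: caller-saved, written=True
r2: callee-saved, written=True
r3: caller-saved, written=False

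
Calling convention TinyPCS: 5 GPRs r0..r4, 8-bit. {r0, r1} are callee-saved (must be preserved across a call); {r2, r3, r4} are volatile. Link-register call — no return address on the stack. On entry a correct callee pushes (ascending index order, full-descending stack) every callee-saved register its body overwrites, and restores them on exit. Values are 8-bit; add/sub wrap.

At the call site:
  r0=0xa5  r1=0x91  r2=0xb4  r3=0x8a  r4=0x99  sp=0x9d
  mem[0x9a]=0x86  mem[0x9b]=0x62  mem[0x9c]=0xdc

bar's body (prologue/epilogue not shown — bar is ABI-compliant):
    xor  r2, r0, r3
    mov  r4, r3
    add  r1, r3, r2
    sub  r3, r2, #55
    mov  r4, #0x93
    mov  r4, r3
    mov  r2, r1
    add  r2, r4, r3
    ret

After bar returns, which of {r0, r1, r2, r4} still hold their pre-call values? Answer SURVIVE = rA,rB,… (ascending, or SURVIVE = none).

SURVIVE = r0,r1

prologue: push r1 -> mem[0x9c]=0x91, sp=0x9c
body[0] xor  r2, r0, r3 -> r2=0x2f
body[1] mov  r4, r3 -> r4=0x8a
body[2] add  r1, r3, r2 -> r1=0xb9
body[3] sub  r3, r2, #55 -> r3=0xf8
body[4] mov  r4, #0x93 -> r4=0x93
body[5] mov  r4, r3 -> r4=0xf8
body[6] mov  r2, r1 -> r2=0xb9
body[7] add  r2, r4, r3 -> r2=0xf0
epilogue: pop r1=0x91, sp=0x9d
r0: callee-saved, written=False
r1: callee-saved, written=True
r2: caller-saved, written=True
r4: caller-saved, written=True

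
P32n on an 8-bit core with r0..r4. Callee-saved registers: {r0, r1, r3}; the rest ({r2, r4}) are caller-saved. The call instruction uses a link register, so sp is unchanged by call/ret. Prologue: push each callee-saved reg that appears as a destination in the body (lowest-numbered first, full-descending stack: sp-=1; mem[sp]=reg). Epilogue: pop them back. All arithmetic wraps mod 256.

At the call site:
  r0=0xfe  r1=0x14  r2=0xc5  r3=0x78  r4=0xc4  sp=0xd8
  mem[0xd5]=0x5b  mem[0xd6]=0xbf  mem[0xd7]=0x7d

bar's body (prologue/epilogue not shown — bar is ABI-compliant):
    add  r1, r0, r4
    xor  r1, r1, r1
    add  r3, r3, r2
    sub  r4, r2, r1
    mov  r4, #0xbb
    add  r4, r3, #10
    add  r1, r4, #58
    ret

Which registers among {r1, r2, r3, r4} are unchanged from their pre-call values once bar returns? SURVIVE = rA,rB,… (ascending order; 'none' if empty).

prologue: push r1 -> mem[0xd7]=0x14, sp=0xd7
prologue: push r3 -> mem[0xd6]=0x78, sp=0xd6
body[0] add  r1, r0, r4 -> r1=0xc2
body[1] xor  r1, r1, r1 -> r1=0x00
body[2] add  r3, r3, r2 -> r3=0x3d
body[3] sub  r4, r2, r1 -> r4=0xc5
body[4] mov  r4, #0xbb -> r4=0xbb
body[5] add  r4, r3, #10 -> r4=0x47
body[6] add  r1, r4, #58 -> r1=0x81
epilogue: pop r3=0x78, sp=0xd7
epilogue: pop r1=0x14, sp=0xd8
r1: callee-saved, written=True
r2: caller-saved, written=False
r3: callee-saved, written=True
r4: caller-saved, written=True

SURVIVE = r1,r2,r3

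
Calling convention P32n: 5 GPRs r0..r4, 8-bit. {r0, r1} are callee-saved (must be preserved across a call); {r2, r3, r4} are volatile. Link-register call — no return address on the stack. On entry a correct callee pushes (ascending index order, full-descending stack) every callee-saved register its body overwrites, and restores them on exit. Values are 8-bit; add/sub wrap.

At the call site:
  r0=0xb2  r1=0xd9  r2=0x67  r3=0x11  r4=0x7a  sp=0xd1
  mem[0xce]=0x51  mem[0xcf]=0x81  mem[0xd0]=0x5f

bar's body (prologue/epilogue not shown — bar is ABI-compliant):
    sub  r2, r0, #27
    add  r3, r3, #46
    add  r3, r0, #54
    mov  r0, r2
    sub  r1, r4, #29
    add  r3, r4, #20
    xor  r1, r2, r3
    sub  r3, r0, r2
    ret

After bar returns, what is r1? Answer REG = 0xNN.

prologue: push r0 → mem[0xd0]=0xb2, sp=0xd0
prologue: push r1 → mem[0xcf]=0xd9, sp=0xcf
body[0] sub  r2, r0, #27 → r2=0x97
body[1] add  r3, r3, #46 → r3=0x3f
body[2] add  r3, r0, #54 → r3=0xe8
body[3] mov  r0, r2 → r0=0x97
body[4] sub  r1, r4, #29 → r1=0x5d
body[5] add  r3, r4, #20 → r3=0x8e
body[6] xor  r1, r2, r3 → r1=0x19
body[7] sub  r3, r0, r2 → r3=0x00
epilogue: pop r1=0xd9, sp=0xd0
epilogue: pop r0=0xb2, sp=0xd1
r1 is callee-saved → restored

REG = 0xd9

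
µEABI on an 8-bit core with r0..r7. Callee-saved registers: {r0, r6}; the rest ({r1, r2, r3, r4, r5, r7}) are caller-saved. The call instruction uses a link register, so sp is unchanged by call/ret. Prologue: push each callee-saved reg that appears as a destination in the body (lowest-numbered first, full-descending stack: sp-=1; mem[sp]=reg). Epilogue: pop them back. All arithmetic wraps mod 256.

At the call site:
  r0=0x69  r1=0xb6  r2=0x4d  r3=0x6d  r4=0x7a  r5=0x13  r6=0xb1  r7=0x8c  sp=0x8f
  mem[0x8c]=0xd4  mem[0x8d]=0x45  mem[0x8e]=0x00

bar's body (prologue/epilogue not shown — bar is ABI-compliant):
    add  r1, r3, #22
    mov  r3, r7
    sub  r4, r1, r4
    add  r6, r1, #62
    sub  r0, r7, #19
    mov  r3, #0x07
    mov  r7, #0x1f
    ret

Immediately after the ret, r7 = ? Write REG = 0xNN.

REG = 0x1f

prologue: push r0 -> mem[0x8e]=0x69, sp=0x8e
prologue: push r6 -> mem[0x8d]=0xb1, sp=0x8d
body[0] add  r1, r3, #22 -> r1=0x83
body[1] mov  r3, r7 -> r3=0x8c
body[2] sub  r4, r1, r4 -> r4=0x09
body[3] add  r6, r1, #62 -> r6=0xc1
body[4] sub  r0, r7, #19 -> r0=0x79
body[5] mov  r3, #0x07 -> r3=0x07
body[6] mov  r7, #0x1f -> r7=0x1f
epilogue: pop r6=0xb1, sp=0x8e
epilogue: pop r0=0x69, sp=0x8f
r7 is caller-saved -> body value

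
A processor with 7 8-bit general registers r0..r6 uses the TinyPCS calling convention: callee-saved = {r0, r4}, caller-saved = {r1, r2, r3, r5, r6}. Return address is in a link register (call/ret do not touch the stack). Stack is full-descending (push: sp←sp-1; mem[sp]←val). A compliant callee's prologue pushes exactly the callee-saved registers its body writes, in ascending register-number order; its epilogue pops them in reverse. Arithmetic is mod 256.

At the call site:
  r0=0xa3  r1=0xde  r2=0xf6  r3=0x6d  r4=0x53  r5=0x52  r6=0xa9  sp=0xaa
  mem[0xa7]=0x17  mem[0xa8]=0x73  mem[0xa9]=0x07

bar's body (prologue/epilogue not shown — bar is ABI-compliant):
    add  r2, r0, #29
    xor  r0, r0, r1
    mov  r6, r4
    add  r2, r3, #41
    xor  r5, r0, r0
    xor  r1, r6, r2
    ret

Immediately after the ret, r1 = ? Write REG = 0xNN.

prologue: push r0 -> mem[0xa9]=0xa3, sp=0xa9
body[0] add  r2, r0, #29 -> r2=0xc0
body[1] xor  r0, r0, r1 -> r0=0x7d
body[2] mov  r6, r4 -> r6=0x53
body[3] add  r2, r3, #41 -> r2=0x96
body[4] xor  r5, r0, r0 -> r5=0x00
body[5] xor  r1, r6, r2 -> r1=0xc5
epilogue: pop r0=0xa3, sp=0xaa
r1 is caller-saved -> body value

REG = 0xc5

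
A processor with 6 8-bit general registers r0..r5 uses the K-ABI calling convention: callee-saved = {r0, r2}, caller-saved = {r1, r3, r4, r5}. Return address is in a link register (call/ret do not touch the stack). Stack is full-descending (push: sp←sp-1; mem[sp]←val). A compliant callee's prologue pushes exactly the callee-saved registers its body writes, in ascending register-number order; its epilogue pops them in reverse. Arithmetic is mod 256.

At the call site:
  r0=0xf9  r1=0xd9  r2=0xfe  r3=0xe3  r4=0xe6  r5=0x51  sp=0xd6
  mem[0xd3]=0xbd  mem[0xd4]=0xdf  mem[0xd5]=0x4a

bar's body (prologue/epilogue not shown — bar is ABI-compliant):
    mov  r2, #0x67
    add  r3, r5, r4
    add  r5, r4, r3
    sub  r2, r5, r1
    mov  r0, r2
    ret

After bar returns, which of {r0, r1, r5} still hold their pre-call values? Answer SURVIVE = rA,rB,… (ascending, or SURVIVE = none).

SURVIVE = r0,r1

prologue: push r0 → mem[0xd5]=0xf9, sp=0xd5
prologue: push r2 → mem[0xd4]=0xfe, sp=0xd4
body[0] mov  r2, #0x67 → r2=0x67
body[1] add  r3, r5, r4 → r3=0x37
body[2] add  r5, r4, r3 → r5=0x1d
body[3] sub  r2, r5, r1 → r2=0x44
body[4] mov  r0, r2 → r0=0x44
epilogue: pop r2=0xfe, sp=0xd5
epilogue: pop r0=0xf9, sp=0xd6
r0: callee-saved, written=True
r1: caller-saved, written=False
r5: caller-saved, written=True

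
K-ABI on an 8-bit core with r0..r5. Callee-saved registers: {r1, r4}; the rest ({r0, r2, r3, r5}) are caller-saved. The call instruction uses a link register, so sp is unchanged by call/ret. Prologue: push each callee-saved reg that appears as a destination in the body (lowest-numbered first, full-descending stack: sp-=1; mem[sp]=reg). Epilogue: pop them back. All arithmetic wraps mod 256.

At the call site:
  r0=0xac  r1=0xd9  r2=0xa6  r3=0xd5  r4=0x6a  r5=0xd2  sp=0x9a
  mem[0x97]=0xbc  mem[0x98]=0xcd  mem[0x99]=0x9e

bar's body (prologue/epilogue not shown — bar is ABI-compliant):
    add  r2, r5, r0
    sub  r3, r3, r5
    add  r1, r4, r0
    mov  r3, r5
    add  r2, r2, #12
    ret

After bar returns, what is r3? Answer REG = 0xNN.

prologue: push r1 → mem[0x99]=0xd9, sp=0x99
body[0] add  r2, r5, r0 → r2=0x7e
body[1] sub  r3, r3, r5 → r3=0x03
body[2] add  r1, r4, r0 → r1=0x16
body[3] mov  r3, r5 → r3=0xd2
body[4] add  r2, r2, #12 → r2=0x8a
epilogue: pop r1=0xd9, sp=0x9a
r3 is caller-saved → body value

REG = 0xd2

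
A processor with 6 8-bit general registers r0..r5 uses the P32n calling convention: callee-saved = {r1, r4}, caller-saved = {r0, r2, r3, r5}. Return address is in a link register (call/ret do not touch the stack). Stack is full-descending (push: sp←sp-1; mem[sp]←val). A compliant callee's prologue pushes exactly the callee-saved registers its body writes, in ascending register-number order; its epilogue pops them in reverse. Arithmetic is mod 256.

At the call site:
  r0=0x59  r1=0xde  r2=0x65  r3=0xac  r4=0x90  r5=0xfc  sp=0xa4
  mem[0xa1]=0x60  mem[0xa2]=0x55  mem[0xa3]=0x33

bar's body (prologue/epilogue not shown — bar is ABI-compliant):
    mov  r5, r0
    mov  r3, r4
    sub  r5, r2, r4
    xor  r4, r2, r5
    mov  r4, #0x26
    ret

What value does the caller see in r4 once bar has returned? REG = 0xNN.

prologue: push r4 → mem[0xa3]=0x90, sp=0xa3
body[0] mov  r5, r0 → r5=0x59
body[1] mov  r3, r4 → r3=0x90
body[2] sub  r5, r2, r4 → r5=0xd5
body[3] xor  r4, r2, r5 → r4=0xb0
body[4] mov  r4, #0x26 → r4=0x26
epilogue: pop r4=0x90, sp=0xa4
r4 is callee-saved → restored

REG = 0x90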